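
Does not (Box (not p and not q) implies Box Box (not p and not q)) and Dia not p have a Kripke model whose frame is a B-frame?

1. not (Box (not p and not q) implies Box Box (not p and not q)) and Dia not p, u
2. not (Box (not p and not q) implies Box Box (not p and not q)), u
3. Dia not p, u
4. Box (not p and not q), u
5. not Box Box (not p and not q), u
6. not p and not q, u
7. not p, u
8. not q, u
9. not p, v
10. not p and not q, v
11. not q, v
12. not Box (not p and not q), w
13. not p and not q, w
14. not p, w
15. not q, w
16. not (not p and not q), x
17. q, x
Accessibility: uRu, uRv, uRw, vRu, vRv, wRu, wRw, wRx, xRw, xRx

Satisfiable (open branch found)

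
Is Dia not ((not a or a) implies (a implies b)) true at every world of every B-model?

No, not valid

Tableau for the negation not Dia not ((not a or a) implies (a implies b)):
1. not Dia not ((not a or a) implies (a implies b)), u
2. (not a or a) implies (a implies b), u   [neg-Dia-rule on 1 via uRu]
3. a implies b, u   [implies-rule on 2 (branches; this branch)]
4. b, u   [implies-rule on 3 (branches; this branch)]
Accessibility: uRu
The negation has an open branch (countermodel exists).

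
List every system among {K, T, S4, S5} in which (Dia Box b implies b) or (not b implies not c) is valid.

S5

S4-tableau for the negation not ((Dia Box b implies b) or (not b implies not c)):
1. not ((Dia Box b implies b) or (not b implies not c)), 0
2. not (Dia Box b implies b), 0
3. not (not b implies not c), 0
4. Dia Box b, 0
5. not b, 0
6. c, 0
7. Box b, 1
8. b, 1
Accessibility: 0R0, 0R1, 1R1
Complete open branch: countermodel on an S4-frame, so not valid in S4, nor in K, T (the same frame is also a K-frame and a T-frame).
S5-tableau for the negation not ((Dia Box b implies b) or (not b implies not c)):
1. not ((Dia Box b implies b) or (not b implies not c)), 0
2. not (Dia Box b implies b), 0
3. not (not b implies not c), 0
4. Dia Box b, 0
5. not b, 0
6. c, 0
7. Box b, 1
8. b, 0
Accessibility: 0R0, 0R1, 1R0, 1R1
Branch closes: b and not b both at 0.
Every branch closes (one shown): valid in S5.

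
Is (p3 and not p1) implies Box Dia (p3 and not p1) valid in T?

Tableau for the negation not ((p3 and not p1) implies Box Dia (p3 and not p1)):
1. not ((p3 and not p1) implies Box Dia (p3 and not p1)), 0
2. p3 and not p1, 0
3. not Box Dia (p3 and not p1), 0
4. p3, 0
5. not p1, 0
6. not Dia (p3 and not p1), 1
7. not (p3 and not p1), 1
8. p1, 1
Accessibility: 0R0, 0R1, 1R1
The negation has an open branch (countermodel exists).

Invalid (countermodel exists)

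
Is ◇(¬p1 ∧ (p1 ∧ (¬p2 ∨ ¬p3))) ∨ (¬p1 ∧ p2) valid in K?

Tableau for the negation ¬(◇(¬p1 ∧ (p1 ∧ (¬p2 ∨ ¬p3))) ∨ (¬p1 ∧ p2)):
1. ¬(◇(¬p1 ∧ (p1 ∧ (¬p2 ∨ ¬p3))) ∨ (¬p1 ∧ p2)), w0
2. ¬◇(¬p1 ∧ (p1 ∧ (¬p2 ∨ ¬p3))), w0
3. ¬(¬p1 ∧ p2), w0
4. ¬p2, w0
The negation has an open branch (countermodel exists).

Invalid (countermodel exists)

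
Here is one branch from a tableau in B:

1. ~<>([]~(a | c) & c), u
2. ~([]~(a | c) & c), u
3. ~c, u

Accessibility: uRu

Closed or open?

Open

No atom appears with both signs at the same world.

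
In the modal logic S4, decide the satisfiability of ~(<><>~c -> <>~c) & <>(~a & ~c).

1. ~(<><>~c -> <>~c) & <>(~a & ~c), u
2. ~(<><>~c -> <>~c), u
3. <>(~a & ~c), u
4. <><>~c, u
5. ~<>~c, u
6. c, u
7. ~a & ~c, v
8. ~a, v
9. ~c, v
10. c, v
Accessibility: uRu, uRv, vRv
Branch closes: c and ~c both at v.
(One branch shown.) All branches close.

Unsatisfiable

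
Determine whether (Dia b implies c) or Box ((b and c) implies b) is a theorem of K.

Yes, valid

Tableau for the negation not ((Dia b implies c) or Box ((b and c) implies b)):
1. not ((Dia b implies c) or Box ((b and c) implies b)), w0
2. not (Dia b implies c), w0
3. not Box ((b and c) implies b), w0
4. Dia b, w0
5. not c, w0
6. not ((b and c) implies b), w1
7. b and c, w1
8. not b, w1
9. b, w1
10. c, w1
Accessibility: w0Rw1
Branch closes: b and not b both at w1.
All branches of the negation close; one closing branch shown above.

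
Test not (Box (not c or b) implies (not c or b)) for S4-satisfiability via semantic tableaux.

1. not (Box (not c or b) implies (not c or b)), 0
2. Box (not c or b), 0
3. not (not c or b), 0
4. c, 0
5. not b, 0
6. not c or b, 0
7. b, 0
Accessibility: 0R0
Branch closes: b and not b both at 0.
Every branch closes; the branch above is one of them.

Unsatisfiable (every branch closes)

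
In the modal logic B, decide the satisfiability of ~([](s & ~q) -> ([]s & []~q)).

1. ~([](s & ~q) -> ([]s & []~q)), 0
2. [](s & ~q), 0   [~->-rule on 1]
3. ~([]s & []~q), 0   [~->-rule on 1]
4. s & ~q, 0   [[]-rule on 2 via 0R0]
5. s, 0   [&-rule on 4]
6. ~q, 0   [&-rule on 4]
7. ~[]~q, 0   [~&-rule on 3 (branches; this branch)]
8. q, 1   [~[]-rule on 7: fresh world 1, 0R1]
9. s & ~q, 1   [[]-rule on 2 via 0R1]
10. s, 1   [&-rule on 9]
11. ~q, 1   [&-rule on 9]
Accessibility: 0R0, 0R1, 1R0, 1R1
Branch closes: q and ~q both at 1.
Every branch closes; the branch above is one of them.

No, unsatisfiable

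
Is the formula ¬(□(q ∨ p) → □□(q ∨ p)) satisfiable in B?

1. ¬(□(q ∨ p) → □□(q ∨ p)), u
2. □(q ∨ p), u
3. ¬□□(q ∨ p), u
4. q ∨ p, u
5. p, u
6. ¬□(q ∨ p), v
7. q ∨ p, v
8. p, v
9. ¬(q ∨ p), w
10. ¬q, w
11. ¬p, w
Accessibility: uRu, uRv, vRu, vRv, vRw, wRv, wRw

Satisfiable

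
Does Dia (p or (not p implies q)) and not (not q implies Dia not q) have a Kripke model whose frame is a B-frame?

Unsatisfiable

1. Dia (p or (not p implies q)) and not (not q implies Dia not q), w0
2. Dia (p or (not p implies q)), w0
3. not (not q implies Dia not q), w0
4. not q, w0
5. not Dia not q, w0
6. q, w0
Accessibility: w0Rw0
Branch closes: q and not q both at w0.
Every branch closes; the branch above is one of them.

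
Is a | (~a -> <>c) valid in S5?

Invalid (countermodel exists)

Tableau for the negation ~(a | (~a -> <>c)):
1. ~(a | (~a -> <>c)), u
2. ~a, u
3. ~(~a -> <>c), u
4. ~<>c, u
5. ~c, u
Accessibility: uRu
The negation has an open branch (countermodel exists).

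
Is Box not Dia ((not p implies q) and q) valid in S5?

No, not valid

Tableau for the negation not Box not Dia ((not p implies q) and q):
1. not Box not Dia ((not p implies q) and q), 0
2. Dia ((not p implies q) and q), 1   [neg-Box-rule on 1: fresh world 1, 0R1]
3. (not p implies q) and q, 2   [Dia-rule on 2: fresh world 2, 1R2]
4. not p implies q, 2   [and-rule on 3]
5. q, 2   [and-rule on 3]
Accessibility: 0R0, 0R1, 0R2, 1R0, 1R1, 1R2, 2R0, 2R1, 2R2
The negation has an open branch (countermodel exists).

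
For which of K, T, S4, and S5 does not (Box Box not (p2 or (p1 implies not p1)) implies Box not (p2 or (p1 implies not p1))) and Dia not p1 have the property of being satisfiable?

K

K-tableau for the formula:
1. not (Box Box not (p2 or (p1 implies not p1)) implies Box not (p2 or (p1 implies not p1))) and Dia not p1, 0
2. not (Box Box not (p2 or (p1 implies not p1)) implies Box not (p2 or (p1 implies not p1))), 0   [and-rule on 1]
3. Dia not p1, 0   [and-rule on 1]
4. Box Box not (p2 or (p1 implies not p1)), 0   [neg-implies-rule on 2]
5. not Box not (p2 or (p1 implies not p1)), 0   [neg-implies-rule on 2]
6. not p1, 1   [Dia-rule on 3: fresh world 1, 0R1]
7. Box not (p2 or (p1 implies not p1)), 1   [Box-rule on 4 via 0R1]
8. p2 or (p1 implies not p1), 2   [neg-Box-rule on 5: fresh world 2, 0R2]
9. Box not (p2 or (p1 implies not p1)), 2   [Box-rule on 4 via 0R2]
10. p1 implies not p1, 2   [or-rule on 8 (branches; this branch)]
11. not p1, 2   [implies-rule on 10 (branches; this branch)]
Accessibility: 0R1, 0R2
Complete open branch: satisfiable in K.
T-tableau for the formula:
1. not (Box Box not (p2 or (p1 implies not p1)) implies Box not (p2 or (p1 implies not p1))) and Dia not p1, 0
2. not (Box Box not (p2 or (p1 implies not p1)) implies Box not (p2 or (p1 implies not p1))), 0   [and-rule on 1]
3. Dia not p1, 0   [and-rule on 1]
4. Box Box not (p2 or (p1 implies not p1)), 0   [neg-implies-rule on 2]
5. not Box not (p2 or (p1 implies not p1)), 0   [neg-implies-rule on 2]
6. Box not (p2 or (p1 implies not p1)), 0   [Box-rule on 4 via 0R0]
7. not (p2 or (p1 implies not p1)), 0   [Box-rule on 6 via 0R0]
8. not p2, 0   [neg-or-rule on 7]
9. not (p1 implies not p1), 0   [neg-or-rule on 7]
10. p1, 0   [neg-implies-rule on 9]
11. not p1, 1   [Dia-rule on 3: fresh world 1, 0R1]
12. Box not (p2 or (p1 implies not p1)), 1   [Box-rule on 4 via 0R1]
13. not (p2 or (p1 implies not p1)), 1   [Box-rule on 6 via 0R1]
14. not p2, 1   [neg-or-rule on 13]
15. not (p1 implies not p1), 1   [neg-or-rule on 13]
16. p1, 1   [neg-implies-rule on 15]
Accessibility: 0R0, 0R1, 1R1
Branch closes: p1 and not p1 both at 1.
Every branch closes (one shown): unsatisfiable in T, hence also in S4, S5 (every S4/S5-frame is a T-frame).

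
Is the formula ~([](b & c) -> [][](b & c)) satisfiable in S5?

No, unsatisfiable

1. ~([](b & c) -> [][](b & c)), u
2. [](b & c), u
3. ~[][](b & c), u
4. b & c, u
5. b, u
6. c, u
7. ~[](b & c), v
8. b & c, v
9. b, v
10. c, v
11. ~(b & c), w
12. b & c, w
13. b, w
14. c, w
15. ~c, w
Accessibility: uRu, uRv, uRw, vRu, vRv, vRw, wRu, wRv, wRw
Branch closes: c and ~c both at w.
(One branch shown.) All branches close.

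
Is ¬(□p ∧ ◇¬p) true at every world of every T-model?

Tableau for the negation □p ∧ ◇¬p:
1. □p ∧ ◇¬p, w0
2. □p, w0
3. ◇¬p, w0
4. p, w0
5. ¬p, w1
6. p, w1
Accessibility: w0Rw0, w0Rw1, w1Rw1
Branch closes: p and ¬p both at w1.
Every branch of the negation's tableau closes; the branch above is one of them.

Yes, valid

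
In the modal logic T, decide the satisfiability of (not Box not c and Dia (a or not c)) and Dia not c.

1. (not Box not c and Dia (a or not c)) and Dia not c, u
2. not Box not c and Dia (a or not c), u
3. Dia not c, u
4. not Box not c, u
5. Dia (a or not c), u
6. not c, v
7. c, w
8. a or not c, x
9. not c, x
Accessibility: uRu, uRv, uRw, uRx, vRv, wRw, xRx

Yes, satisfiable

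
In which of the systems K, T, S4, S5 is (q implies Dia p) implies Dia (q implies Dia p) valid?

T-tableau for the negation not ((q implies Dia p) implies Dia (q implies Dia p)):
1. not ((q implies Dia p) implies Dia (q implies Dia p)), w0
2. q implies Dia p, w0
3. not Dia (q implies Dia p), w0
4. not (q implies Dia p), w0
5. q, w0
6. not Dia p, w0
7. not p, w0
8. Dia p, w0
9. p, w1
10. not (q implies Dia p), w1
11. q, w1
12. not Dia p, w1
13. not p, w1
Accessibility: w0Rw0, w0Rw1, w1Rw1
Branch closes: p and not p both at w1.
Every branch closes (one shown): valid in T, hence also in S4, S5 (every theorem of T is a theorem of S4 and S5).
K-tableau for the negation not ((q implies Dia p) implies Dia (q implies Dia p)):
1. not ((q implies Dia p) implies Dia (q implies Dia p)), w0
2. q implies Dia p, w0
3. not Dia (q implies Dia p), w0
4. Dia p, w0
5. p, w1
6. not (q implies Dia p), w1
7. q, w1
8. not Dia p, w1
Accessibility: w0Rw1
Complete open branch: countermodel on a K-frame, so not valid in K.

T, S4, S5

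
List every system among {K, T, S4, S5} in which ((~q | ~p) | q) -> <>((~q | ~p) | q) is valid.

T, S4, S5

T-tableau for the negation ~(((~q | ~p) | q) -> <>((~q | ~p) | q)):
1. ~(((~q | ~p) | q) -> <>((~q | ~p) | q)), u
2. (~q | ~p) | q, u
3. ~<>((~q | ~p) | q), u
4. ~((~q | ~p) | q), u
5. ~(~q | ~p), u
6. ~q, u
7. q, u
8. p, u
Accessibility: uRu
Branch closes: q and ~q both at u.
Every branch closes (one shown): valid in T, hence also in S4, S5 (every theorem of T is a theorem of S4 and S5).
K-tableau for the negation ~(((~q | ~p) | q) -> <>((~q | ~p) | q)):
1. ~(((~q | ~p) | q) -> <>((~q | ~p) | q)), u
2. (~q | ~p) | q, u
3. ~<>((~q | ~p) | q), u
4. q, u
Complete open branch: countermodel on a K-frame, so not valid in K.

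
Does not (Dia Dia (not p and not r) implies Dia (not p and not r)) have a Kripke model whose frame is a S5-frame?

1. not (Dia Dia (not p and not r) implies Dia (not p and not r)), 0
2. Dia Dia (not p and not r), 0   [neg-implies-rule on 1]
3. not Dia (not p and not r), 0   [neg-implies-rule on 1]
4. not (not p and not r), 0   [neg-Dia-rule on 3 via 0R0]
5. r, 0   [neg-and-rule on 4 (branches; this branch)]
6. Dia (not p and not r), 1   [Dia-rule on 2: fresh world 1, 0R1]
7. not (not p and not r), 1   [neg-Dia-rule on 3 via 0R1]
8. r, 1   [neg-and-rule on 7 (branches; this branch)]
9. not p and not r, 2   [Dia-rule on 6: fresh world 2, 1R2]
10. not p, 2   [and-rule on 9]
11. not r, 2   [and-rule on 9]
12. not (not p and not r), 2   [neg-Dia-rule on 3 via 0R2]
13. r, 2   [neg-and-rule on 12 (branches; this branch)]
Accessibility: 0R0, 0R1, 0R2, 1R0, 1R1, 1R2, 2R0, 2R1, 2R2
Branch closes: r and not r both at 2.
All branches of the tableau close; one closing branch shown above.

Unsatisfiable (every branch closes)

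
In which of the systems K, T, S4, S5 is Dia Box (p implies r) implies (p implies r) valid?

S5-tableau for the negation not (Dia Box (p implies r) implies (p implies r)):
1. not (Dia Box (p implies r) implies (p implies r)), w0
2. Dia Box (p implies r), w0
3. not (p implies r), w0
4. p, w0
5. not r, w0
6. Box (p implies r), w1
7. p implies r, w0
8. p implies r, w1
9. r, w0
Accessibility: w0Rw0, w0Rw1, w1Rw0, w1Rw1
Branch closes: r and not r both at w0.
Every branch closes (one shown): valid in S5.
S4-tableau for the negation not (Dia Box (p implies r) implies (p implies r)):
1. not (Dia Box (p implies r) implies (p implies r)), w0
2. Dia Box (p implies r), w0
3. not (p implies r), w0
4. p, w0
5. not r, w0
6. Box (p implies r), w1
7. p implies r, w1
8. r, w1
Accessibility: w0Rw0, w0Rw1, w1Rw1
Complete open branch: countermodel on an S4-frame, so not valid in S4, nor in K, T (the same frame is also a K-frame and a T-frame).

S5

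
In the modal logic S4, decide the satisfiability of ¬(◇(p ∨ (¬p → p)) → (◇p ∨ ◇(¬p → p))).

1. ¬(◇(p ∨ (¬p → p)) → (◇p ∨ ◇(¬p → p))), 0
2. ◇(p ∨ (¬p → p)), 0
3. ¬(◇p ∨ ◇(¬p → p)), 0
4. ¬◇p, 0
5. ¬◇(¬p → p), 0
6. ¬p, 0
7. ¬(¬p → p), 0
8. p ∨ (¬p → p), 1
9. ¬p, 1
10. ¬(¬p → p), 1
11. ¬p → p, 1
12. p, 1
Accessibility: 0R0, 0R1, 1R1
Branch closes: p and ¬p both at 1.
All branches of the tableau close; one closing branch shown above.

Unsatisfiable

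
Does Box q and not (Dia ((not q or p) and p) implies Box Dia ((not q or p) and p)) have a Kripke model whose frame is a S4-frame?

Yes, satisfiable

1. Box q and not (Dia ((not q or p) and p) implies Box Dia ((not q or p) and p)), 0
2. Box q, 0
3. not (Dia ((not q or p) and p) implies Box Dia ((not q or p) and p)), 0
4. Dia ((not q or p) and p), 0
5. not Box Dia ((not q or p) and p), 0
6. q, 0
7. (not q or p) and p, 1
8. not q or p, 1
9. p, 1
10. q, 1
11. not Dia ((not q or p) and p), 2
12. q, 2
13. not ((not q or p) and p), 2
14. not p, 2
Accessibility: 0R0, 0R1, 0R2, 1R1, 2R2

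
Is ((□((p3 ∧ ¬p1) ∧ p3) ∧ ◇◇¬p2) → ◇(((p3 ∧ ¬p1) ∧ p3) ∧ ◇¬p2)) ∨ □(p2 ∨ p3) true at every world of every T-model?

Valid in T

Tableau for the negation ¬(((□((p3 ∧ ¬p1) ∧ p3) ∧ ◇◇¬p2) → ◇(((p3 ∧ ¬p1) ∧ p3) ∧ ◇¬p2)) ∨ □(p2 ∨ p3)):
1. ¬(((□((p3 ∧ ¬p1) ∧ p3) ∧ ◇◇¬p2) → ◇(((p3 ∧ ¬p1) ∧ p3) ∧ ◇¬p2)) ∨ □(p2 ∨ p3)), 0
2. ¬((□((p3 ∧ ¬p1) ∧ p3) ∧ ◇◇¬p2) → ◇(((p3 ∧ ¬p1) ∧ p3) ∧ ◇¬p2)), 0   [¬∨-rule on 1]
3. ¬□(p2 ∨ p3), 0   [¬∨-rule on 1]
4. □((p3 ∧ ¬p1) ∧ p3) ∧ ◇◇¬p2, 0   [¬→-rule on 2]
5. ¬◇(((p3 ∧ ¬p1) ∧ p3) ∧ ◇¬p2), 0   [¬→-rule on 2]
6. □((p3 ∧ ¬p1) ∧ p3), 0   [∧-rule on 4]
7. ◇◇¬p2, 0   [∧-rule on 4]
8. ¬(((p3 ∧ ¬p1) ∧ p3) ∧ ◇¬p2), 0   [¬◇-rule on 5 via 0R0]
9. (p3 ∧ ¬p1) ∧ p3, 0   [□-rule on 6 via 0R0]
10. p3 ∧ ¬p1, 0   [∧-rule on 9]
11. p3, 0   [∧-rule on 9]
12. ¬p1, 0   [∧-rule on 10]
13. ¬◇¬p2, 0   [¬∧-rule on 8 (branches; this branch)]
14. p2, 0   [¬◇-rule on 13 via 0R0]
15. ¬(p2 ∨ p3), 1   [¬□-rule on 3: fresh world 1, 0R1]
16. ¬p2, 1   [¬∨-rule on 15]
17. ¬p3, 1   [¬∨-rule on 15]
18. ¬(((p3 ∧ ¬p1) ∧ p3) ∧ ◇¬p2), 1   [¬◇-rule on 5 via 0R1]
19. (p3 ∧ ¬p1) ∧ p3, 1   [□-rule on 6 via 0R1]
20. p3 ∧ ¬p1, 1   [∧-rule on 19]
21. p3, 1   [∧-rule on 19]
Accessibility: 0R0, 0R1, 1R1
Branch closes: p3 and ¬p3 both at 1.
All branches of the negation close; one closing branch shown above.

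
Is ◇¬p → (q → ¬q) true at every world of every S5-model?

Invalid (countermodel exists)

Tableau for the negation ¬(◇¬p → (q → ¬q)):
1. ¬(◇¬p → (q → ¬q)), u
2. ◇¬p, u
3. ¬(q → ¬q), u
4. q, u
5. ¬p, v
Accessibility: uRu, uRv, vRu, vRv
The negation has an open branch (countermodel exists).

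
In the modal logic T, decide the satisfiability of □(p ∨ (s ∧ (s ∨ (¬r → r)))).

1. □(p ∨ (s ∧ (s ∨ (¬r → r)))), u
2. p ∨ (s ∧ (s ∨ (¬r → r))), u   [□-rule on 1 via uRu]
3. s ∧ (s ∨ (¬r → r)), u   [∨-rule on 2 (branches; this branch)]
4. s, u   [∧-rule on 3]
5. s ∨ (¬r → r), u   [∧-rule on 3]
6. ¬r → r, u   [∨-rule on 5 (branches; this branch)]
7. r, u   [→-rule on 6 (branches; this branch)]
Accessibility: uRu

Satisfiable (open branch found)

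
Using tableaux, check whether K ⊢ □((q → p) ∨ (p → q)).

Valid

Tableau for the negation ¬□((q → p) ∨ (p → q)):
1. ¬□((q → p) ∨ (p → q)), u
2. ¬((q → p) ∨ (p → q)), v
3. ¬(q → p), v
4. ¬(p → q), v
5. q, v
6. ¬p, v
7. p, v
8. ¬q, v
Accessibility: uRv
Branch closes: p and ¬p both at v.
All branches of the negation close; one closing branch shown above.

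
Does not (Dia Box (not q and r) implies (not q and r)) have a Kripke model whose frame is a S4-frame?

Satisfiable

1. not (Dia Box (not q and r) implies (not q and r)), 0
2. Dia Box (not q and r), 0   [neg-implies-rule on 1]
3. not (not q and r), 0   [neg-implies-rule on 1]
4. not r, 0   [neg-and-rule on 3 (branches; this branch)]
5. Box (not q and r), 1   [Dia-rule on 2: fresh world 1, 0R1]
6. not q and r, 1   [Box-rule on 5 via 1R1]
7. not q, 1   [and-rule on 6]
8. r, 1   [and-rule on 6]
Accessibility: 0R0, 0R1, 1R1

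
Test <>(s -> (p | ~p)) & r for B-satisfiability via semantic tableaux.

1. <>(s -> (p | ~p)) & r, u
2. <>(s -> (p | ~p)), u
3. r, u
4. s -> (p | ~p), v
5. p | ~p, v
6. ~p, v
Accessibility: uRu, uRv, vRu, vRv

Satisfiable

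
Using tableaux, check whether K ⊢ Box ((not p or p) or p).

Yes, valid

Tableau for the negation not Box ((not p or p) or p):
1. not Box ((not p or p) or p), u
2. not ((not p or p) or p), v
3. not (not p or p), v
4. not p, v
5. p, v
Accessibility: uRv
Branch closes: p and not p both at v.
Every branch of the negation's tableau closes; the branch above is one of them.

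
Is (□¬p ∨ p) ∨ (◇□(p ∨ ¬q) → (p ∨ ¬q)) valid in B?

Valid

Tableau for the negation ¬((□¬p ∨ p) ∨ (◇□(p ∨ ¬q) → (p ∨ ¬q))):
1. ¬((□¬p ∨ p) ∨ (◇□(p ∨ ¬q) → (p ∨ ¬q))), u
2. ¬(□¬p ∨ p), u   [¬∨-rule on 1]
3. ¬(◇□(p ∨ ¬q) → (p ∨ ¬q)), u   [¬∨-rule on 1]
4. ¬□¬p, u   [¬∨-rule on 2]
5. ¬p, u   [¬∨-rule on 2]
6. ◇□(p ∨ ¬q), u   [¬→-rule on 3]
7. ¬(p ∨ ¬q), u   [¬→-rule on 3]
8. q, u   [¬∨-rule on 7]
9. p, v   [¬□-rule on 4: fresh world v, uRv]
10. □(p ∨ ¬q), w   [◇-rule on 6: fresh world w, uRw]
11. p ∨ ¬q, u   [□-rule on 10 via wRu]
12. p ∨ ¬q, w   [□-rule on 10 via wRw]
13. ¬q, u   [∨-rule on 11 (branches; this branch)]
Accessibility: uRu, uRv, uRw, vRu, vRv, wRu, wRw
Branch closes: q and ¬q both at u.
Every branch of the negation's tableau closes; the branch above is one of them.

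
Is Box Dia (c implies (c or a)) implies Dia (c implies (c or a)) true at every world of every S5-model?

Yes, valid

Tableau for the negation not (Box Dia (c implies (c or a)) implies Dia (c implies (c or a))):
1. not (Box Dia (c implies (c or a)) implies Dia (c implies (c or a))), 0
2. Box Dia (c implies (c or a)), 0
3. not Dia (c implies (c or a)), 0
4. Dia (c implies (c or a)), 0
5. not (c implies (c or a)), 0
6. c, 0
7. not (c or a), 0
8. not c, 0
9. not a, 0
Accessibility: 0R0
Branch closes: c and not c both at 0.
All branches of the negation close; one closing branch shown above.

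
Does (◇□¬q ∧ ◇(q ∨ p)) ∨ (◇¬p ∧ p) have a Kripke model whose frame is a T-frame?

1. (◇□¬q ∧ ◇(q ∨ p)) ∨ (◇¬p ∧ p), w0
2. ◇¬p ∧ p, w0   [∨-rule on 1 (branches; this branch)]
3. ◇¬p, w0   [∧-rule on 2]
4. p, w0   [∧-rule on 2]
5. ¬p, w1   [◇-rule on 3: fresh world w1, w0Rw1]
Accessibility: w0Rw0, w0Rw1, w1Rw1

Satisfiable (open branch found)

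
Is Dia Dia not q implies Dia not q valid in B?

Invalid (countermodel exists)

Tableau for the negation not (Dia Dia not q implies Dia not q):
1. not (Dia Dia not q implies Dia not q), 0
2. Dia Dia not q, 0
3. not Dia not q, 0
4. q, 0
5. Dia not q, 1
6. q, 1
7. not q, 2
Accessibility: 0R0, 0R1, 1R0, 1R1, 1R2, 2R1, 2R2
The negation has an open branch (countermodel exists).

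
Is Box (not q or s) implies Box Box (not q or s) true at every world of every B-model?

No, not valid

Tableau for the negation not (Box (not q or s) implies Box Box (not q or s)):
1. not (Box (not q or s) implies Box Box (not q or s)), 0
2. Box (not q or s), 0   [neg-implies-rule on 1]
3. not Box Box (not q or s), 0   [neg-implies-rule on 1]
4. not q or s, 0   [Box-rule on 2 via 0R0]
5. s, 0   [or-rule on 4 (branches; this branch)]
6. not Box (not q or s), 1   [neg-Box-rule on 3: fresh world 1, 0R1]
7. not q or s, 1   [Box-rule on 2 via 0R1]
8. s, 1   [or-rule on 7 (branches; this branch)]
9. not (not q or s), 2   [neg-Box-rule on 6: fresh world 2, 1R2]
10. q, 2   [neg-or-rule on 9]
11. not s, 2   [neg-or-rule on 9]
Accessibility: 0R0, 0R1, 1R0, 1R1, 1R2, 2R1, 2R2
The negation has an open branch (countermodel exists).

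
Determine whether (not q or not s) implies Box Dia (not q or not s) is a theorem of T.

No, not valid

Tableau for the negation not ((not q or not s) implies Box Dia (not q or not s)):
1. not ((not q or not s) implies Box Dia (not q or not s)), u
2. not q or not s, u
3. not Box Dia (not q or not s), u
4. not s, u
5. not Dia (not q or not s), v
6. not (not q or not s), v
7. q, v
8. s, v
Accessibility: uRu, uRv, vRv
The negation has an open branch (countermodel exists).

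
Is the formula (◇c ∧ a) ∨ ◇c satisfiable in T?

Yes, satisfiable

1. (◇c ∧ a) ∨ ◇c, w0
2. ◇c, w0
3. c, w1
Accessibility: w0Rw0, w0Rw1, w1Rw1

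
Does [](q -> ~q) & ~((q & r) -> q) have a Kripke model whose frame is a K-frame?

1. [](q -> ~q) & ~((q & r) -> q), u
2. [](q -> ~q), u   [&-rule on 1]
3. ~((q & r) -> q), u   [&-rule on 1]
4. q & r, u   [~->-rule on 3]
5. ~q, u   [~->-rule on 3]
6. q, u   [&-rule on 4]
7. r, u   [&-rule on 4]
Branch closes: q and ~q both at u.
(One branch shown.) All branches close.

No, unsatisfiable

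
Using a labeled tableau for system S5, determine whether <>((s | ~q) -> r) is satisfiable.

1. <>((s | ~q) -> r), 0
2. (s | ~q) -> r, 1
3. r, 1
Accessibility: 0R0, 0R1, 1R0, 1R1

Satisfiable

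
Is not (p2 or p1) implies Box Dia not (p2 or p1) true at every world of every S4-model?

Invalid (countermodel exists)

Tableau for the negation not (not (p2 or p1) implies Box Dia not (p2 or p1)):
1. not (not (p2 or p1) implies Box Dia not (p2 or p1)), w0
2. not (p2 or p1), w0
3. not Box Dia not (p2 or p1), w0
4. not p2, w0
5. not p1, w0
6. not Dia not (p2 or p1), w1
7. p2 or p1, w1
8. p1, w1
Accessibility: w0Rw0, w0Rw1, w1Rw1
The negation has an open branch (countermodel exists).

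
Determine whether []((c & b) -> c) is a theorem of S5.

Tableau for the negation ~[]((c & b) -> c):
1. ~[]((c & b) -> c), u
2. ~((c & b) -> c), v
3. c & b, v
4. ~c, v
5. c, v
6. b, v
Accessibility: uRu, uRv, vRu, vRv
Branch closes: c and ~c both at v.
Every branch of the negation's tableau closes; the branch above is one of them.

Valid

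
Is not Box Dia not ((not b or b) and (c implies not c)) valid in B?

Tableau for the negation Box Dia not ((not b or b) and (c implies not c)):
1. Box Dia not ((not b or b) and (c implies not c)), u
2. Dia not ((not b or b) and (c implies not c)), u
3. not ((not b or b) and (c implies not c)), v
4. Dia not ((not b or b) and (c implies not c)), v
5. not (c implies not c), v
6. c, v
7. not ((not b or b) and (c implies not c)), w
8. not (c implies not c), w
9. c, w
Accessibility: uRu, uRv, vRu, vRv, vRw, wRv, wRw
The negation has an open branch (countermodel exists).

Invalid (countermodel exists)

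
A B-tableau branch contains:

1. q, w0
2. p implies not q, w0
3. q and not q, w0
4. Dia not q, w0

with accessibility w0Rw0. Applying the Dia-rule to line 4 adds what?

a fresh world w1 with w0Rw1, and not q at w1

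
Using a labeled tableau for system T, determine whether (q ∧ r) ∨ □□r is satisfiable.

Satisfiable

1. (q ∧ r) ∨ □□r, w0
2. □□r, w0   [∨-rule on 1 (branches; this branch)]
3. □r, w0   [□-rule on 2 via w0Rw0]
4. r, w0   [□-rule on 3 via w0Rw0]
Accessibility: w0Rw0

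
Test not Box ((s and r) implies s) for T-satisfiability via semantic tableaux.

Unsatisfiable

1. not Box ((s and r) implies s), w0
2. not ((s and r) implies s), w1
3. s and r, w1
4. not s, w1
5. s, w1
6. r, w1
Accessibility: w0Rw0, w0Rw1, w1Rw1
Branch closes: s and not s both at w1.
(One branch shown.) All branches close.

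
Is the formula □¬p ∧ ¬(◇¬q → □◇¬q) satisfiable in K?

1. □¬p ∧ ¬(◇¬q → □◇¬q), 0
2. □¬p, 0
3. ¬(◇¬q → □◇¬q), 0
4. ◇¬q, 0
5. ¬□◇¬q, 0
6. ¬q, 1
7. ¬p, 1
8. ¬◇¬q, 2
9. ¬p, 2
Accessibility: 0R1, 0R2

Yes, satisfiable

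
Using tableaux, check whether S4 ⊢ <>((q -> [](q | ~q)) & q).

Invalid (countermodel exists)

Tableau for the negation ~<>((q -> [](q | ~q)) & q):
1. ~<>((q -> [](q | ~q)) & q), w0
2. ~((q -> [](q | ~q)) & q), w0   [~<>-rule on 1 via w0Rw0]
3. ~q, w0   [~&-rule on 2 (branches; this branch)]
Accessibility: w0Rw0
The negation has an open branch (countermodel exists).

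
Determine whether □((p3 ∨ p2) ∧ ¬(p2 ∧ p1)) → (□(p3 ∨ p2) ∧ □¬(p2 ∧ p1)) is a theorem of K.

Yes, valid

Tableau for the negation ¬(□((p3 ∨ p2) ∧ ¬(p2 ∧ p1)) → (□(p3 ∨ p2) ∧ □¬(p2 ∧ p1))):
1. ¬(□((p3 ∨ p2) ∧ ¬(p2 ∧ p1)) → (□(p3 ∨ p2) ∧ □¬(p2 ∧ p1))), 0
2. □((p3 ∨ p2) ∧ ¬(p2 ∧ p1)), 0
3. ¬(□(p3 ∨ p2) ∧ □¬(p2 ∧ p1)), 0
4. ¬□¬(p2 ∧ p1), 0
5. p2 ∧ p1, 1
6. p2, 1
7. p1, 1
8. (p3 ∨ p2) ∧ ¬(p2 ∧ p1), 1
9. p3 ∨ p2, 1
10. ¬(p2 ∧ p1), 1
11. ¬p1, 1
Accessibility: 0R1
Branch closes: p1 and ¬p1 both at 1.
Every branch of the negation's tableau closes; the branch above is one of them.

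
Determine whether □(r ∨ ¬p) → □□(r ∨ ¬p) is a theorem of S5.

Tableau for the negation ¬(□(r ∨ ¬p) → □□(r ∨ ¬p)):
1. ¬(□(r ∨ ¬p) → □□(r ∨ ¬p)), 0
2. □(r ∨ ¬p), 0
3. ¬□□(r ∨ ¬p), 0
4. r ∨ ¬p, 0
5. ¬p, 0
6. ¬□(r ∨ ¬p), 1
7. r ∨ ¬p, 1
8. ¬p, 1
9. ¬(r ∨ ¬p), 2
10. ¬r, 2
11. p, 2
12. r ∨ ¬p, 2
13. ¬p, 2
Accessibility: 0R0, 0R1, 0R2, 1R0, 1R1, 1R2, 2R0, 2R1, 2R2
Branch closes: p and ¬p both at 2.
Every branch of the negation's tableau closes; the branch above is one of them.

Valid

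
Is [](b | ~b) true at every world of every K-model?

Valid

Tableau for the negation ~[](b | ~b):
1. ~[](b | ~b), 0
2. ~(b | ~b), 1
3. ~b, 1
4. b, 1
Accessibility: 0R1
Branch closes: b and ~b both at 1.
Every branch of the negation's tableau closes; the branch above is one of them.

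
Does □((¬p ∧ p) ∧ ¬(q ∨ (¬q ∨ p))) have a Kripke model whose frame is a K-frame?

1. □((¬p ∧ p) ∧ ¬(q ∨ (¬q ∨ p))), 0

Satisfiable (open branch found)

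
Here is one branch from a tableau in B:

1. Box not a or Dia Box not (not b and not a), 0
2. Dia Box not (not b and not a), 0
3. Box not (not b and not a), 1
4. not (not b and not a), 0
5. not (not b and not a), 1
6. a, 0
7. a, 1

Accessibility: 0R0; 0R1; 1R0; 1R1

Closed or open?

There is no literal clash: for every atom and world, at most one sign appears.

No, open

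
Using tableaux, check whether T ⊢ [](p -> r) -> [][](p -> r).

Not valid

Tableau for the negation ~([](p -> r) -> [][](p -> r)):
1. ~([](p -> r) -> [][](p -> r)), u
2. [](p -> r), u
3. ~[][](p -> r), u
4. p -> r, u
5. r, u
6. ~[](p -> r), v
7. p -> r, v
8. r, v
9. ~(p -> r), w
10. p, w
11. ~r, w
Accessibility: uRu, uRv, vRv, vRw, wRw
The negation has an open branch (countermodel exists).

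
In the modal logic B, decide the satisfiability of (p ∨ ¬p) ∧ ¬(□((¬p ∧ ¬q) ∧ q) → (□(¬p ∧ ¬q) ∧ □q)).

1. (p ∨ ¬p) ∧ ¬(□((¬p ∧ ¬q) ∧ q) → (□(¬p ∧ ¬q) ∧ □q)), w0
2. p ∨ ¬p, w0
3. ¬(□((¬p ∧ ¬q) ∧ q) → (□(¬p ∧ ¬q) ∧ □q)), w0
4. □((¬p ∧ ¬q) ∧ q), w0
5. ¬(□(¬p ∧ ¬q) ∧ □q), w0
6. (¬p ∧ ¬q) ∧ q, w0
7. ¬p ∧ ¬q, w0
8. q, w0
9. ¬p, w0
10. ¬q, w0
Accessibility: w0Rw0
Branch closes: q and ¬q both at w0.
Every branch closes; the branch above is one of them.

No, unsatisfiable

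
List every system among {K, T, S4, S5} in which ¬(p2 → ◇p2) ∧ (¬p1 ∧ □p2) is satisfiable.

K-tableau for the formula:
1. ¬(p2 → ◇p2) ∧ (¬p1 ∧ □p2), u
2. ¬(p2 → ◇p2), u
3. ¬p1 ∧ □p2, u
4. p2, u
5. ¬◇p2, u
6. ¬p1, u
7. □p2, u
Complete open branch: satisfiable in K.
T-tableau for the formula:
1. ¬(p2 → ◇p2) ∧ (¬p1 ∧ □p2), u
2. ¬(p2 → ◇p2), u
3. ¬p1 ∧ □p2, u
4. p2, u
5. ¬◇p2, u
6. ¬p1, u
7. □p2, u
8. ¬p2, u
Accessibility: uRu
Branch closes: p2 and ¬p2 both at u.
Every branch closes (one shown): unsatisfiable in T, hence also in S4, S5 (every S4/S5-frame is a T-frame).

K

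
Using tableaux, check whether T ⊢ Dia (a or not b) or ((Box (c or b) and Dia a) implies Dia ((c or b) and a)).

Valid in T

Tableau for the negation not (Dia (a or not b) or ((Box (c or b) and Dia a) implies Dia ((c or b) and a))):
1. not (Dia (a or not b) or ((Box (c or b) and Dia a) implies Dia ((c or b) and a))), u
2. not Dia (a or not b), u
3. not ((Box (c or b) and Dia a) implies Dia ((c or b) and a)), u
4. Box (c or b) and Dia a, u
5. not Dia ((c or b) and a), u
6. Box (c or b), u
7. Dia a, u
8. not (a or not b), u
9. not a, u
10. b, u
11. not ((c or b) and a), u
12. c or b, u
13. a, v
14. not (a or not b), v
15. not a, v
16. b, v
Accessibility: uRu, uRv, vRv
Branch closes: a and not a both at v.
All branches of the negation close; one closing branch shown above.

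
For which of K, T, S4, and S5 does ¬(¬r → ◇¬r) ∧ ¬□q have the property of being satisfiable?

K

T-tableau for the formula:
1. ¬(¬r → ◇¬r) ∧ ¬□q, 0
2. ¬(¬r → ◇¬r), 0
3. ¬□q, 0
4. ¬r, 0
5. ¬◇¬r, 0
6. r, 0
Accessibility: 0R0
Branch closes: r and ¬r both at 0.
Every branch closes (one shown): unsatisfiable in T, hence also in S4, S5 (every S4/S5-frame is a T-frame).
K-tableau for the formula:
1. ¬(¬r → ◇¬r) ∧ ¬□q, 0
2. ¬(¬r → ◇¬r), 0
3. ¬□q, 0
4. ¬r, 0
5. ¬◇¬r, 0
6. ¬q, 1
7. r, 1
Accessibility: 0R1
Complete open branch: satisfiable in K.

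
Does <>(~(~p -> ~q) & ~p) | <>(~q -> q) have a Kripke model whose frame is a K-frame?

1. <>(~(~p -> ~q) & ~p) | <>(~q -> q), 0
2. <>(~q -> q), 0   [|-rule on 1 (branches; this branch)]
3. ~q -> q, 1   [<>-rule on 2: fresh world 1, 0R1]
4. q, 1   [->-rule on 3 (branches; this branch)]
Accessibility: 0R1

Satisfiable (open branch found)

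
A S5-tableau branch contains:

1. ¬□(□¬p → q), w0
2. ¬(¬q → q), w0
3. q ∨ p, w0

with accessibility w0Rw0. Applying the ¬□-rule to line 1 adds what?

a fresh world w1 with w0Rw1, and ¬(□¬p → q) at w1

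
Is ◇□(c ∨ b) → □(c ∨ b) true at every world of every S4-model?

Invalid (countermodel exists)

Tableau for the negation ¬(◇□(c ∨ b) → □(c ∨ b)):
1. ¬(◇□(c ∨ b) → □(c ∨ b)), u
2. ◇□(c ∨ b), u
3. ¬□(c ∨ b), u
4. □(c ∨ b), v
5. c ∨ b, v
6. b, v
7. ¬(c ∨ b), w
8. ¬c, w
9. ¬b, w
Accessibility: uRu, uRv, uRw, vRv, wRw
The negation has an open branch (countermodel exists).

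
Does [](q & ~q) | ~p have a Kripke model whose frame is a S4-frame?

Satisfiable

1. [](q & ~q) | ~p, 0
2. ~p, 0
Accessibility: 0R0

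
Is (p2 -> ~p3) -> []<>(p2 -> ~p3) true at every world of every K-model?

Tableau for the negation ~((p2 -> ~p3) -> []<>(p2 -> ~p3)):
1. ~((p2 -> ~p3) -> []<>(p2 -> ~p3)), 0
2. p2 -> ~p3, 0   [~->-rule on 1]
3. ~[]<>(p2 -> ~p3), 0   [~->-rule on 1]
4. ~p3, 0   [->-rule on 2 (branches; this branch)]
5. ~<>(p2 -> ~p3), 1   [~[]-rule on 3: fresh world 1, 0R1]
Accessibility: 0R1
The negation has an open branch (countermodel exists).

Invalid (countermodel exists)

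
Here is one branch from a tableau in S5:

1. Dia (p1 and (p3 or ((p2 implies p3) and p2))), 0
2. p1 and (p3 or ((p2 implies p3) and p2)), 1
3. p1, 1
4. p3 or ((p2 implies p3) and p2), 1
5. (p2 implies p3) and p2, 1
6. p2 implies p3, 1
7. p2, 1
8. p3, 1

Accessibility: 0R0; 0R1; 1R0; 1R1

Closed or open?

Not closed

No atom appears with both signs at the same world.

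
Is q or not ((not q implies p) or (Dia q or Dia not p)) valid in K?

Not valid

Tableau for the negation not (q or not ((not q implies p) or (Dia q or Dia not p))):
1. not (q or not ((not q implies p) or (Dia q or Dia not p))), 0
2. not q, 0
3. (not q implies p) or (Dia q or Dia not p), 0
4. Dia q or Dia not p, 0
5. Dia not p, 0
6. not p, 1
Accessibility: 0R1
The negation has an open branch (countermodel exists).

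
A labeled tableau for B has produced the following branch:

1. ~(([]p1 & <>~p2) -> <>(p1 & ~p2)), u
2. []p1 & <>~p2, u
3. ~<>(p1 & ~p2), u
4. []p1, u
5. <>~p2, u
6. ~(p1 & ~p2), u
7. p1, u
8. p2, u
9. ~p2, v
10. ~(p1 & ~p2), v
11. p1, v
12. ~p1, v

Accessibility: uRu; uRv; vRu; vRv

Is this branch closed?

Both p1 and ~p1 appear at v.

Closed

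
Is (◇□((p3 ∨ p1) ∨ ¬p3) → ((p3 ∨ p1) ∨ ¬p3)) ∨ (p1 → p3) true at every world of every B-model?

Tableau for the negation ¬((◇□((p3 ∨ p1) ∨ ¬p3) → ((p3 ∨ p1) ∨ ¬p3)) ∨ (p1 → p3)):
1. ¬((◇□((p3 ∨ p1) ∨ ¬p3) → ((p3 ∨ p1) ∨ ¬p3)) ∨ (p1 → p3)), u
2. ¬(◇□((p3 ∨ p1) ∨ ¬p3) → ((p3 ∨ p1) ∨ ¬p3)), u   [¬∨-rule on 1]
3. ¬(p1 → p3), u   [¬∨-rule on 1]
4. ◇□((p3 ∨ p1) ∨ ¬p3), u   [¬→-rule on 2]
5. ¬((p3 ∨ p1) ∨ ¬p3), u   [¬→-rule on 2]
6. p1, u   [¬→-rule on 3]
7. ¬p3, u   [¬→-rule on 3]
8. ¬(p3 ∨ p1), u   [¬∨-rule on 5]
9. p3, u   [¬∨-rule on 5]
Accessibility: uRu
Branch closes: p3 and ¬p3 both at u.
All branches of the negation close; one closing branch shown above.

Valid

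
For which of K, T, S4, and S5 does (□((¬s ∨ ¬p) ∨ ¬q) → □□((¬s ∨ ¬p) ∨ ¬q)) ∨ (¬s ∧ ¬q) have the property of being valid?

T-tableau for the negation ¬((□((¬s ∨ ¬p) ∨ ¬q) → □□((¬s ∨ ¬p) ∨ ¬q)) ∨ (¬s ∧ ¬q)):
1. ¬((□((¬s ∨ ¬p) ∨ ¬q) → □□((¬s ∨ ¬p) ∨ ¬q)) ∨ (¬s ∧ ¬q)), u
2. ¬(□((¬s ∨ ¬p) ∨ ¬q) → □□((¬s ∨ ¬p) ∨ ¬q)), u   [¬∨-rule on 1]
3. ¬(¬s ∧ ¬q), u   [¬∨-rule on 1]
4. □((¬s ∨ ¬p) ∨ ¬q), u   [¬→-rule on 2]
5. ¬□□((¬s ∨ ¬p) ∨ ¬q), u   [¬→-rule on 2]
6. (¬s ∨ ¬p) ∨ ¬q, u   [□-rule on 4 via uRu]
7. q, u   [¬∧-rule on 3 (branches; this branch)]
8. ¬s ∨ ¬p, u   [∨-rule on 6 (branches; this branch)]
9. ¬p, u   [∨-rule on 8 (branches; this branch)]
10. ¬□((¬s ∨ ¬p) ∨ ¬q), v   [¬□-rule on 5: fresh world v, uRv]
11. (¬s ∨ ¬p) ∨ ¬q, v   [□-rule on 4 via uRv]
12. ¬q, v   [∨-rule on 11 (branches; this branch)]
13. ¬((¬s ∨ ¬p) ∨ ¬q), w   [¬□-rule on 10: fresh world w, vRw]
14. ¬(¬s ∨ ¬p), w   [¬∨-rule on 13]
15. q, w   [¬∨-rule on 13]
16. s, w   [¬∨-rule on 14]
17. p, w   [¬∨-rule on 14]
Accessibility: uRu, uRv, vRv, vRw, wRw
Complete open branch: countermodel on a T-frame, so not valid in T, nor in K (the same frame is also a K-frame).
S4-tableau for the negation ¬((□((¬s ∨ ¬p) ∨ ¬q) → □□((¬s ∨ ¬p) ∨ ¬q)) ∨ (¬s ∧ ¬q)):
1. ¬((□((¬s ∨ ¬p) ∨ ¬q) → □□((¬s ∨ ¬p) ∨ ¬q)) ∨ (¬s ∧ ¬q)), u
2. ¬(□((¬s ∨ ¬p) ∨ ¬q) → □□((¬s ∨ ¬p) ∨ ¬q)), u   [¬∨-rule on 1]
3. ¬(¬s ∧ ¬q), u   [¬∨-rule on 1]
4. □((¬s ∨ ¬p) ∨ ¬q), u   [¬→-rule on 2]
5. ¬□□((¬s ∨ ¬p) ∨ ¬q), u   [¬→-rule on 2]
6. (¬s ∨ ¬p) ∨ ¬q, u   [□-rule on 4 via uRu]
7. q, u   [¬∧-rule on 3 (branches; this branch)]
8. ¬s ∨ ¬p, u   [∨-rule on 6 (branches; this branch)]
9. ¬p, u   [∨-rule on 8 (branches; this branch)]
10. ¬□((¬s ∨ ¬p) ∨ ¬q), v   [¬□-rule on 5: fresh world v, uRv]
11. (¬s ∨ ¬p) ∨ ¬q, v   [□-rule on 4 via uRv]
12. ¬s ∨ ¬p, v   [∨-rule on 11 (branches; this branch)]
13. ¬p, v   [∨-rule on 12 (branches; this branch)]
14. ¬((¬s ∨ ¬p) ∨ ¬q), w   [¬□-rule on 10: fresh world w, vRw]
15. ¬(¬s ∨ ¬p), w   [¬∨-rule on 14]
16. q, w   [¬∨-rule on 14]
17. s, w   [¬∨-rule on 15]
18. p, w   [¬∨-rule on 15]
19. (¬s ∨ ¬p) ∨ ¬q, w   [□-rule on 4 via uRw]
20. ¬s ∨ ¬p, w   [∨-rule on 19 (branches; this branch)]
21. ¬p, w   [∨-rule on 20 (branches; this branch)]
Accessibility: uRu, uRv, uRw, vRv, vRw, wRw
Branch closes: p and ¬p both at w.
Every branch closes (one shown): valid in S4, hence also in S5 (every theorem of S4 is a theorem of S5).

S4, S5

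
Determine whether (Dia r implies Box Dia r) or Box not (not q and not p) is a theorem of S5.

Valid in S5

Tableau for the negation not ((Dia r implies Box Dia r) or Box not (not q and not p)):
1. not ((Dia r implies Box Dia r) or Box not (not q and not p)), w0
2. not (Dia r implies Box Dia r), w0
3. not Box not (not q and not p), w0
4. Dia r, w0
5. not Box Dia r, w0
6. not q and not p, w1
7. not q, w1
8. not p, w1
9. r, w2
10. not Dia r, w3
11. not r, w0
12. not r, w1
13. not r, w2
Accessibility: w0Rw0, w0Rw1, w0Rw2, w0Rw3, w1Rw0, w1Rw1, w1Rw2, w1Rw3, w2Rw0, w2Rw1, w2Rw2, w2Rw3, w3Rw0, w3Rw1, w3Rw2, w3Rw3
Branch closes: r and not r both at w2.
All branches of the negation close; one closing branch shown above.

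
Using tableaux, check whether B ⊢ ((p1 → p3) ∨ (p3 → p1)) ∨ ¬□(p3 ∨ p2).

Tableau for the negation ¬(((p1 → p3) ∨ (p3 → p1)) ∨ ¬□(p3 ∨ p2)):
1. ¬(((p1 → p3) ∨ (p3 → p1)) ∨ ¬□(p3 ∨ p2)), w0
2. ¬((p1 → p3) ∨ (p3 → p1)), w0
3. □(p3 ∨ p2), w0
4. ¬(p1 → p3), w0
5. ¬(p3 → p1), w0
6. p1, w0
7. ¬p3, w0
8. p3, w0
9. ¬p1, w0
Accessibility: w0Rw0
Branch closes: p3 and ¬p3 both at w0.
All branches of the negation close; one closing branch shown above.

Valid in B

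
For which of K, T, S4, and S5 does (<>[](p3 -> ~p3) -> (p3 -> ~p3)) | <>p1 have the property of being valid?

S5

S5-tableau for the negation ~((<>[](p3 -> ~p3) -> (p3 -> ~p3)) | <>p1):
1. ~((<>[](p3 -> ~p3) -> (p3 -> ~p3)) | <>p1), 0
2. ~(<>[](p3 -> ~p3) -> (p3 -> ~p3)), 0
3. ~<>p1, 0
4. <>[](p3 -> ~p3), 0
5. ~(p3 -> ~p3), 0
6. p3, 0
7. ~p1, 0
8. [](p3 -> ~p3), 1
9. ~p1, 1
10. p3 -> ~p3, 0
11. p3 -> ~p3, 1
12. ~p3, 0
Accessibility: 0R0, 0R1, 1R0, 1R1
Branch closes: p3 and ~p3 both at 0.
Every branch closes (one shown): valid in S5.
S4-tableau for the negation ~((<>[](p3 -> ~p3) -> (p3 -> ~p3)) | <>p1):
1. ~((<>[](p3 -> ~p3) -> (p3 -> ~p3)) | <>p1), 0
2. ~(<>[](p3 -> ~p3) -> (p3 -> ~p3)), 0
3. ~<>p1, 0
4. <>[](p3 -> ~p3), 0
5. ~(p3 -> ~p3), 0
6. p3, 0
7. ~p1, 0
8. [](p3 -> ~p3), 1
9. ~p1, 1
10. p3 -> ~p3, 1
11. ~p3, 1
Accessibility: 0R0, 0R1, 1R1
Complete open branch: countermodel on an S4-frame, so not valid in S4, nor in K, T (the same frame is also a K-frame and a T-frame).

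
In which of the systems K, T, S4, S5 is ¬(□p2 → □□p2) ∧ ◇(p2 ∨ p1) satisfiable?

T-tableau for the formula:
1. ¬(□p2 → □□p2) ∧ ◇(p2 ∨ p1), w0
2. ¬(□p2 → □□p2), w0
3. ◇(p2 ∨ p1), w0
4. □p2, w0
5. ¬□□p2, w0
6. p2, w0
7. p2 ∨ p1, w1
8. p2, w1
9. p1, w1
10. ¬□p2, w2
11. p2, w2
12. ¬p2, w3
Accessibility: w0Rw0, w0Rw1, w0Rw2, w1Rw1, w2Rw2, w2Rw3, w3Rw3
Complete open branch: satisfiable in T, hence also in K (this T-model is also a K-model).
S4-tableau for the formula:
1. ¬(□p2 → □□p2) ∧ ◇(p2 ∨ p1), w0
2. ¬(□p2 → □□p2), w0
3. ◇(p2 ∨ p1), w0
4. □p2, w0
5. ¬□□p2, w0
6. p2, w0
7. p2 ∨ p1, w1
8. p2, w1
9. p1, w1
10. ¬□p2, w2
11. p2, w2
12. ¬p2, w3
13. p2, w3
Accessibility: w0Rw0, w0Rw1, w0Rw2, w0Rw3, w1Rw1, w2Rw2, w2Rw3, w3Rw3
Branch closes: p2 and ¬p2 both at w3.
Every branch closes (one shown): unsatisfiable in S4, hence also in S5 (every S5-frame is an S4-frame).

K, T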